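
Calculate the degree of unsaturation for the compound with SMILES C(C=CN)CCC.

Molecular formula from the SMILES: C6H13N.
DoU = (2C + 2 + N − H − X)/2 = (2·6 + 2 + 1 − 13 − 0)/2 = 2/2 = 1.
(Structurally: 0 ring(s) + 1 π bond(s) = 1.)

1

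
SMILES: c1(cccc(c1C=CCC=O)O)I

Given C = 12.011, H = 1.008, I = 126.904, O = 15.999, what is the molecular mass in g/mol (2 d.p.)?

Molecular formula: C10H9IO2.
M = 10×12.011 + 9×1.008 + 1×126.904 + 2×15.999 = 288.08 g/mol.

288.08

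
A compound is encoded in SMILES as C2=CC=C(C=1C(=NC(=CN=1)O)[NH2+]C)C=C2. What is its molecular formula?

Heavy atoms from the SMILES: 11 C, 3 N, 1 O.
Implicit hydrogens by atom environment:
  6 × C (aromatic): 1 H each → 6
  4 × C (aromatic): no H
  2 × N (aromatic): no H
  1 × C: 3 H
  1 × N (charge +1): 2 H
  1 × O: 1 H
  Total hydrogens = 12.
Net charge +1.
Molecular formula: C11H12N3O+

C11H12N3O+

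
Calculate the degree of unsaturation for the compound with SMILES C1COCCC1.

1

Molecular formula from the SMILES: C5H10O.
DoU = (2C + 2 + N − H − X)/2 = (2·5 + 2 + 0 − 10 − 0)/2 = 2/2 = 1.
(Structurally: 1 ring(s) + 0 π bond(s) = 1.)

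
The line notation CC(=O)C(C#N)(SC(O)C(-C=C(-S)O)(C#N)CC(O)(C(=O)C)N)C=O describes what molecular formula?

Heavy atoms from the SMILES: 14 C, 3 N, 6 O, 2 S.
Implicit hydrogens by atom environment:
  8 × C: no H
  3 × C: 1 H each → 3
  3 × O: 1 H each → 3
  3 × O: no H
  2 × C: 3 H each → 6
  2 × N: no H
  1 × C: 2 H
  1 × N: 2 H
  1 × S: 1 H
  1 × S: no H
  Total hydrogens = 17.
Molecular formula: C14H17N3O6S2

C14H17N3O6S2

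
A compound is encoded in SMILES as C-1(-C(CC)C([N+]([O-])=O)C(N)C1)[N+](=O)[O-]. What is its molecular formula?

C7H13N3O4

Heavy atoms from the SMILES: 7 C, 3 N, 4 O.
Implicit hydrogens by atom environment:
  4 × C: 1 H each → 4
  2 × C: 2 H each → 4
  2 × N (charge +1): no H
  2 × O: no H
  2 × O (charge -1): no H
  1 × C: 3 H
  1 × N: 2 H
  Total hydrogens = 13.
Molecular formula: C7H13N3O4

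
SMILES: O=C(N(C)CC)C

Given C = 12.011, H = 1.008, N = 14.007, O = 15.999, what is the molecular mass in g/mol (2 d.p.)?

Molecular formula: C5H11NO.
M = 5×12.011 + 11×1.008 + 1×14.007 + 1×15.999 = 101.15 g/mol.

101.15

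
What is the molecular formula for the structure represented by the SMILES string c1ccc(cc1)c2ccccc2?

Heavy atoms from the SMILES: 12 C.
Implicit hydrogens by atom environment:
  10 × C (aromatic): 1 H each → 10
  2 × C (aromatic): no H
  Total hydrogens = 10.
Molecular formula: C12H10

C12H10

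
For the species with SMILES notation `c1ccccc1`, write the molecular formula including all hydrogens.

Heavy atoms from the SMILES: 6 C.
Implicit hydrogens by atom environment:
  6 × C (aromatic): 1 H each → 6
  Total hydrogens = 6.
Molecular formula: C6H6

C6H6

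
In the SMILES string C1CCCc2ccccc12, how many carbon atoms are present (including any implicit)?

10

The symbol for carbon appears 10 times in the SMILES. Lowercase c denotes aromatic carbon and counts toward C.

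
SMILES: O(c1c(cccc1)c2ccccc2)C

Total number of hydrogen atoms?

12

Hydrogens are implicit in SMILES; fill each atom to its normal valence:
  9 × C (aromatic): 1 H each → 9
  3 × C (aromatic): no H
  1 × C: 3 H
  1 × O: no H
  Total hydrogens = 12.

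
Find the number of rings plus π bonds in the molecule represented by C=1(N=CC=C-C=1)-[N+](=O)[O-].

Molecular formula from the SMILES: C5H4N2O2.
DoU = (2C + 2 + N − H − X)/2 = (2·5 + 2 + 2 − 4 − 0)/2 = 10/2 = 5.
(Structurally: 1 ring(s) + 4 π bond(s) = 5.)

5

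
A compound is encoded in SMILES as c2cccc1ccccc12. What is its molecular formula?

Heavy atoms from the SMILES: 10 C.
Implicit hydrogens by atom environment:
  8 × C (aromatic): 1 H each → 8
  2 × C (aromatic): no H
  Total hydrogens = 8.
Molecular formula: C10H8

C10H8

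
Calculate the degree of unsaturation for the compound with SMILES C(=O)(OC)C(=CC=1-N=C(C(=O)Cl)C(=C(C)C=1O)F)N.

7

Molecular formula from the SMILES: C11H10ClFN2O4.
DoU = (2C + 2 + N − H − X)/2 = (2·11 + 2 + 2 − 10 − 2)/2 = 14/2 = 7.
(Structurally: 1 ring(s) + 6 π bond(s) = 7.)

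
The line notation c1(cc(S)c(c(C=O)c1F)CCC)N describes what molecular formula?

Heavy atoms from the SMILES: 10 C, 1 F, 1 N, 1 O, 1 S.
Implicit hydrogens by atom environment:
  5 × C (aromatic): no H
  2 × C: 2 H each → 4
  1 × C: 3 H
  1 × C (aromatic): 1 H
  1 × C: 1 H
  1 × F: no H
  1 × N: 2 H
  1 × O: no H
  1 × S: 1 H
  Total hydrogens = 12.
Molecular formula: C10H12FNOS

C10H12FNOS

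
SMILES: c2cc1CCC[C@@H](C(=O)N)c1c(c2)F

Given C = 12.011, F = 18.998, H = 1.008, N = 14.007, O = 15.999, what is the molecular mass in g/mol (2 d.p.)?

193.22

Molecular formula: C11H12FNO.
M = 11×12.011 + 1×18.998 + 12×1.008 + 1×14.007 + 1×15.999 = 193.22 g/mol.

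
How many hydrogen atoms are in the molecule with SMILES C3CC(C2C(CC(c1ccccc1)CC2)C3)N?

23

Hydrogens are implicit in SMILES; fill each atom to its normal valence:
  6 × C: 2 H each → 12
  5 × C (aromatic): 1 H each → 5
  4 × C: 1 H each → 4
  1 × C (aromatic): no H
  1 × N: 2 H
  Total hydrogens = 23.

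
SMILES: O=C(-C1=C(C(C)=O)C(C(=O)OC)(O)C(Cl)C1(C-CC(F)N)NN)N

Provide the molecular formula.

C13H20ClFN4O5

Heavy atoms from the SMILES: 13 C, 1 Cl, 1 F, 4 N, 5 O.
Implicit hydrogens by atom environment:
  7 × C: no H
  4 × O: no H
  3 × N: 2 H each → 6
  2 × C: 3 H each → 6
  2 × C: 2 H each → 4
  2 × C: 1 H each → 2
  1 × Cl: no H
  1 × F: no H
  1 × N: 1 H
  1 × O: 1 H
  Total hydrogens = 20.
Molecular formula: C13H20ClFN4O5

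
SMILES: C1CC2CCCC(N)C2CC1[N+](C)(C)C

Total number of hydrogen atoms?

27

Hydrogens are implicit in SMILES; fill each atom to its normal valence:
  6 × C: 2 H each → 12
  4 × C: 1 H each → 4
  3 × C: 3 H each → 9
  1 × N: 2 H
  1 × N (charge +1): no H
  Total hydrogens = 27.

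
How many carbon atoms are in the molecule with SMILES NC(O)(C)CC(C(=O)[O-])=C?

The symbol for carbon appears 6 times in the SMILES.

6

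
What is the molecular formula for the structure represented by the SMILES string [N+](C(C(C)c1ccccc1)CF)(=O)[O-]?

Heavy atoms from the SMILES: 10 C, 1 F, 1 N, 2 O.
Implicit hydrogens by atom environment:
  5 × C (aromatic): 1 H each → 5
  2 × C: 1 H each → 2
  1 × C: 3 H
  1 × C: 2 H
  1 × C (aromatic): no H
  1 × F: no H
  1 × N (charge +1): no H
  1 × O: no H
  1 × O (charge -1): no H
  Total hydrogens = 12.
Molecular formula: C10H12FNO2

C10H12FNO2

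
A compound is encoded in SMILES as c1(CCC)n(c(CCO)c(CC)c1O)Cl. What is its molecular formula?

Heavy atoms from the SMILES: 11 C, 1 Cl, 1 N, 2 O.
Implicit hydrogens by atom environment:
  5 × C: 2 H each → 10
  4 × C (aromatic): no H
  2 × C: 3 H each → 6
  2 × O: 1 H each → 2
  1 × Cl: no H
  1 × N (aromatic): no H
  Total hydrogens = 18.
Molecular formula: C11H18ClNO2

C11H18ClNO2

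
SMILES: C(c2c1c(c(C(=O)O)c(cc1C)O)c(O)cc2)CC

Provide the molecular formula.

C15H16O4

Heavy atoms from the SMILES: 15 C, 4 O.
Implicit hydrogens by atom environment:
  7 × C (aromatic): no H
  3 × C (aromatic): 1 H each → 3
  3 × O: 1 H each → 3
  2 × C: 3 H each → 6
  2 × C: 2 H each → 4
  1 × C: no H
  1 × O: no H
  Total hydrogens = 16.
Molecular formula: C15H16O4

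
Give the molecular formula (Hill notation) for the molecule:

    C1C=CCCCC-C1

Heavy atoms from the SMILES: 8 C.
Implicit hydrogens by atom environment:
  6 × C: 2 H each → 12
  2 × C: 1 H each → 2
  Total hydrogens = 14.
Molecular formula: C8H14

C8H14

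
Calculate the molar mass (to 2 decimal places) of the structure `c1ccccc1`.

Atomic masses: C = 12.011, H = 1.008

Molecular formula: C6H6.
M = 6×12.011 + 6×1.008 = 78.11 g/mol.

78.11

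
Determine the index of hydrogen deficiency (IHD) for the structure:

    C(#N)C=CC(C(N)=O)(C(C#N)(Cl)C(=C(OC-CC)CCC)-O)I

Molecular formula from the SMILES: C15H19ClIN3O3.
DoU = (2C + 2 + N − H − X)/2 = (2·15 + 2 + 3 − 19 − 2)/2 = 14/2 = 7.
(Structurally: 0 ring(s) + 7 π bond(s) = 7.)

7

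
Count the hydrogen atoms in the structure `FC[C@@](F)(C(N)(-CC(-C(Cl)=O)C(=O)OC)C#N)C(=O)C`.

Hydrogens are implicit in SMILES; fill each atom to its normal valence:
  6 × C: no H
  4 × O: no H
  2 × C: 3 H each → 6
  2 × C: 2 H each → 4
  2 × F: no H
  1 × C: 1 H
  1 × Cl: no H
  1 × N: 2 H
  1 × N: no H
  Total hydrogens = 13.

13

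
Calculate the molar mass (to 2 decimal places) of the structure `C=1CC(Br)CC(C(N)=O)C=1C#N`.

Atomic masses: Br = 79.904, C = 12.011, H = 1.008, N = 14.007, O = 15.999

229.08

Molecular formula: C8H9BrN2O.
M = 1×79.904 + 8×12.011 + 9×1.008 + 2×14.007 + 1×15.999 = 229.08 g/mol.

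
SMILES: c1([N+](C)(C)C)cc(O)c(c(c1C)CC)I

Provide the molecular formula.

Heavy atoms from the SMILES: 12 C, 1 I, 1 N, 1 O.
Implicit hydrogens by atom environment:
  5 × C: 3 H each → 15
  5 × C (aromatic): no H
  1 × C: 2 H
  1 × C (aromatic): 1 H
  1 × I: no H
  1 × N (charge +1): no H
  1 × O: 1 H
  Total hydrogens = 19.
Net charge +1.
Molecular formula: C12H19INO+

C12H19INO+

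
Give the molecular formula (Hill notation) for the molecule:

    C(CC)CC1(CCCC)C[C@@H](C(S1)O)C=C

Heavy atoms from the SMILES: 14 C, 1 O, 1 S.
Implicit hydrogens by atom environment:
  8 × C: 2 H each → 16
  3 × C: 1 H each → 3
  2 × C: 3 H each → 6
  1 × C: no H
  1 × O: 1 H
  1 × S: no H
  Total hydrogens = 26.
Molecular formula: C14H26OS

C14H26OS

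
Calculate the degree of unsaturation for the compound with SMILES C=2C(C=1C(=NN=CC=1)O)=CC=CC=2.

8

Molecular formula from the SMILES: C10H8N2O.
DoU = (2C + 2 + N − H − X)/2 = (2·10 + 2 + 2 − 8 − 0)/2 = 16/2 = 8.
(Structurally: 2 ring(s) + 6 π bond(s) = 8.)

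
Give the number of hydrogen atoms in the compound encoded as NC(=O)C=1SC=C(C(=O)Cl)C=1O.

Hydrogens are implicit in SMILES; fill each atom to its normal valence:
  3 × C (aromatic): no H
  2 × C: no H
  2 × O: no H
  1 × C (aromatic): 1 H
  1 × Cl: no H
  1 × N: 2 H
  1 × O: 1 H
  1 × S (aromatic): no H
  Total hydrogens = 4.

4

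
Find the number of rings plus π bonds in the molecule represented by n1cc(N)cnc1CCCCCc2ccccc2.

8

Molecular formula from the SMILES: C15H19N3.
DoU = (2C + 2 + N − H − X)/2 = (2·15 + 2 + 3 − 19 − 0)/2 = 16/2 = 8.
(Structurally: 2 ring(s) + 6 π bond(s) = 8.)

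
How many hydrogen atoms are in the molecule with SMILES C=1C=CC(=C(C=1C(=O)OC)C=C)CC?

14

Hydrogens are implicit in SMILES; fill each atom to its normal valence:
  3 × C (aromatic): 1 H each → 3
  3 × C (aromatic): no H
  2 × C: 3 H each → 6
  2 × C: 2 H each → 4
  2 × O: no H
  1 × C: 1 H
  1 × C: no H
  Total hydrogens = 14.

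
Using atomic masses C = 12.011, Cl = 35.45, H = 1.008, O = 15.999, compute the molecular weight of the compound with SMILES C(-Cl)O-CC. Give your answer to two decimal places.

94.54

Molecular formula: C3H7ClO.
M = 3×12.011 + 1×35.45 + 7×1.008 + 1×15.999 = 94.54 g/mol.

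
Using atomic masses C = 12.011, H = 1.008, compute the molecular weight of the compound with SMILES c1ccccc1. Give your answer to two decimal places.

78.11

Molecular formula: C6H6.
M = 6×12.011 + 6×1.008 = 78.11 g/mol.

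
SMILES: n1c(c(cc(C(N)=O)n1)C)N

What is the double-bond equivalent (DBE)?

5

Molecular formula from the SMILES: C6H8N4O.
DoU = (2C + 2 + N − H − X)/2 = (2·6 + 2 + 4 − 8 − 0)/2 = 10/2 = 5.
(Structurally: 1 ring(s) + 4 π bond(s) = 5.)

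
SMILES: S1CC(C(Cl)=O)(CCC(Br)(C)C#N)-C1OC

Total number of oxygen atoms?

2

The symbol for oxygen appears 2 times in the SMILES.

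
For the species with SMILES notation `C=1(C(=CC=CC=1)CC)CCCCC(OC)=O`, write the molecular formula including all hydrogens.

C14H20O2

Heavy atoms from the SMILES: 14 C, 2 O.
Implicit hydrogens by atom environment:
  5 × C: 2 H each → 10
  4 × C (aromatic): 1 H each → 4
  2 × C: 3 H each → 6
  2 × C (aromatic): no H
  2 × O: no H
  1 × C: no H
  Total hydrogens = 20.
Molecular formula: C14H20O2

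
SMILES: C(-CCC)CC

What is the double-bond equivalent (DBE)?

0

Molecular formula from the SMILES: C6H14.
DoU = (2C + 2 + N − H − X)/2 = (2·6 + 2 + 0 − 14 − 0)/2 = 0/2 = 0.
(Structurally: 0 ring(s) + 0 π bond(s) = 0.)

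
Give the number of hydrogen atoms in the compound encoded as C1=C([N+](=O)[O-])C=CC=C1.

Hydrogens are implicit in SMILES; fill each atom to its normal valence:
  5 × C (aromatic): 1 H each → 5
  1 × C (aromatic): no H
  1 × N (charge +1): no H
  1 × O: no H
  1 × O (charge -1): no H
  Total hydrogens = 5.

5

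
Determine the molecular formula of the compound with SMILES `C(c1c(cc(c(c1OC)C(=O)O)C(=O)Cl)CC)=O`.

Heavy atoms from the SMILES: 12 C, 1 Cl, 5 O.
Implicit hydrogens by atom environment:
  5 × C (aromatic): no H
  4 × O: no H
  2 × C: 3 H each → 6
  2 × C: no H
  1 × C: 2 H
  1 × C (aromatic): 1 H
  1 × C: 1 H
  1 × Cl: no H
  1 × O: 1 H
  Total hydrogens = 11.
Molecular formula: C12H11ClO5

C12H11ClO5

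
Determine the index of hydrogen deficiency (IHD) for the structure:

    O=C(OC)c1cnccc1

Molecular formula from the SMILES: C7H7NO2.
DoU = (2C + 2 + N − H − X)/2 = (2·7 + 2 + 1 − 7 − 0)/2 = 10/2 = 5.
(Structurally: 1 ring(s) + 4 π bond(s) = 5.)

5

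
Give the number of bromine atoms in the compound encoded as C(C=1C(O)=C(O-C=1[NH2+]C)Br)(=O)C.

The symbol for bromine appears 1 time in the SMILES.

1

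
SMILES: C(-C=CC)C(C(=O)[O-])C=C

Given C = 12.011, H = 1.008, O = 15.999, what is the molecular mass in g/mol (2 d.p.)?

Molecular formula: C8H11O2-.
M = 8×12.011 + 11×1.008 + 2×15.999 = 139.17 g/mol.

139.17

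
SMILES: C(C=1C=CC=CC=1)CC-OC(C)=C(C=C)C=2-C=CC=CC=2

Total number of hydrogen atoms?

22

Hydrogens are implicit in SMILES; fill each atom to its normal valence:
  10 × C (aromatic): 1 H each → 10
  4 × C: 2 H each → 8
  2 × C: no H
  2 × C (aromatic): no H
  1 × C: 3 H
  1 × C: 1 H
  1 × O: no H
  Total hydrogens = 22.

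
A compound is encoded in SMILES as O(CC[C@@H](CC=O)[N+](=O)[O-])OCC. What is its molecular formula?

Heavy atoms from the SMILES: 7 C, 1 N, 5 O.
Implicit hydrogens by atom environment:
  4 × C: 2 H each → 8
  4 × O: no H
  2 × C: 1 H each → 2
  1 × C: 3 H
  1 × N (charge +1): no H
  1 × O (charge -1): no H
  Total hydrogens = 13.
Molecular formula: C7H13NO5

C7H13NO5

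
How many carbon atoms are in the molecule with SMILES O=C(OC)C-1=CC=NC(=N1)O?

The symbol for carbon appears 6 times in the SMILES.

6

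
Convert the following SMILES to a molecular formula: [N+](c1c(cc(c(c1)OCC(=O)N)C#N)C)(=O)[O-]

Heavy atoms from the SMILES: 10 C, 3 N, 4 O.
Implicit hydrogens by atom environment:
  4 × C (aromatic): no H
  3 × O: no H
  2 × C (aromatic): 1 H each → 2
  2 × C: no H
  1 × C: 3 H
  1 × C: 2 H
  1 × N: 2 H
  1 × N: no H
  1 × N (charge +1): no H
  1 × O (charge -1): no H
  Total hydrogens = 9.
Molecular formula: C10H9N3O4

C10H9N3O4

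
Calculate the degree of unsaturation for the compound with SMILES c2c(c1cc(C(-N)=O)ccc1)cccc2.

Molecular formula from the SMILES: C13H11NO.
DoU = (2C + 2 + N − H − X)/2 = (2·13 + 2 + 1 − 11 − 0)/2 = 18/2 = 9.
(Structurally: 2 ring(s) + 7 π bond(s) = 9.)

9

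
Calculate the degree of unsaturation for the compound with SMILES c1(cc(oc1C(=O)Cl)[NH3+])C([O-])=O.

5

Molecular formula from the SMILES: C6H4ClNO4.
DoU = (2C + 2 + N − H − X)/2 = (2·6 + 2 + 1 − 4 − 1)/2 = 10/2 = 5.
(Structurally: 1 ring(s) + 4 π bond(s) = 5.)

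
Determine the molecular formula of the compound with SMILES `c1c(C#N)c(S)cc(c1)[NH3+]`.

Heavy atoms from the SMILES: 7 C, 2 N, 1 S.
Implicit hydrogens by atom environment:
  3 × C (aromatic): 1 H each → 3
  3 × C (aromatic): no H
  1 × C: no H
  1 × N (charge +1): 3 H
  1 × N: no H
  1 × S: 1 H
  Total hydrogens = 7.
Net charge +1.
Molecular formula: C7H7N2S+

C7H7N2S+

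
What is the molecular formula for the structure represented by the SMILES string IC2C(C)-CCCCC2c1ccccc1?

Heavy atoms from the SMILES: 14 C, 1 I.
Implicit hydrogens by atom environment:
  5 × C (aromatic): 1 H each → 5
  4 × C: 2 H each → 8
  3 × C: 1 H each → 3
  1 × C: 3 H
  1 × C (aromatic): no H
  1 × I: no H
  Total hydrogens = 19.
Molecular formula: C14H19I

C14H19I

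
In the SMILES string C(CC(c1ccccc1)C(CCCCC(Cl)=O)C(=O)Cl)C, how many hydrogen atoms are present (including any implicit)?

Hydrogens are implicit in SMILES; fill each atom to its normal valence:
  6 × C: 2 H each → 12
  5 × C (aromatic): 1 H each → 5
  2 × C: 1 H each → 2
  2 × C: no H
  2 × Cl: no H
  2 × O: no H
  1 × C: 3 H
  1 × C (aromatic): no H
  Total hydrogens = 22.

22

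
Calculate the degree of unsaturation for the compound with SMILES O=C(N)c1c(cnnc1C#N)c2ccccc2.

11

Molecular formula from the SMILES: C12H8N4O.
DoU = (2C + 2 + N − H − X)/2 = (2·12 + 2 + 4 − 8 − 0)/2 = 22/2 = 11.
(Structurally: 2 ring(s) + 9 π bond(s) = 11.)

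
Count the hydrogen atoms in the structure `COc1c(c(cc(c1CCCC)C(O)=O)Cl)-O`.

Hydrogens are implicit in SMILES; fill each atom to its normal valence:
  5 × C (aromatic): no H
  3 × C: 2 H each → 6
  2 × C: 3 H each → 6
  2 × O: 1 H each → 2
  2 × O: no H
  1 × C (aromatic): 1 H
  1 × C: no H
  1 × Cl: no H
  Total hydrogens = 15.

15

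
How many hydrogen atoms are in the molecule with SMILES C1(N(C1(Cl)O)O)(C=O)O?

Hydrogens are implicit in SMILES; fill each atom to its normal valence:
  3 × O: 1 H each → 3
  2 × C: no H
  1 × C: 1 H
  1 × Cl: no H
  1 × N: no H
  1 × O: no H
  Total hydrogens = 4.

4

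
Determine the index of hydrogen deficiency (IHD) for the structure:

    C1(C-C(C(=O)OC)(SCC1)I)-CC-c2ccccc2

6

Molecular formula from the SMILES: C15H19IO2S.
DoU = (2C + 2 + N − H − X)/2 = (2·15 + 2 + 0 − 19 − 1)/2 = 12/2 = 6.
(Structurally: 2 ring(s) + 4 π bond(s) = 6.)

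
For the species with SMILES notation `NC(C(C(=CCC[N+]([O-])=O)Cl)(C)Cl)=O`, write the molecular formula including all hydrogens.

Heavy atoms from the SMILES: 7 C, 2 Cl, 2 N, 3 O.
Implicit hydrogens by atom environment:
  3 × C: no H
  2 × C: 2 H each → 4
  2 × Cl: no H
  2 × O: no H
  1 × C: 3 H
  1 × C: 1 H
  1 × N: 2 H
  1 × N (charge +1): no H
  1 × O (charge -1): no H
  Total hydrogens = 10.
Molecular formula: C7H10Cl2N2O3

C7H10Cl2N2O3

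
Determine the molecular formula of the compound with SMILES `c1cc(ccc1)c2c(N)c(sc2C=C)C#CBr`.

Heavy atoms from the SMILES: 1 Br, 14 C, 1 N, 1 S.
Implicit hydrogens by atom environment:
  5 × C (aromatic): 1 H each → 5
  5 × C (aromatic): no H
  2 × C: no H
  1 × Br: no H
  1 × C: 2 H
  1 × C: 1 H
  1 × N: 2 H
  1 × S (aromatic): no H
  Total hydrogens = 10.
Molecular formula: C14H10BrNS

C14H10BrNS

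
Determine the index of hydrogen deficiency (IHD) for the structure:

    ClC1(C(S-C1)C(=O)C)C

2

Molecular formula from the SMILES: C6H9ClOS.
DoU = (2C + 2 + N − H − X)/2 = (2·6 + 2 + 0 − 9 − 1)/2 = 4/2 = 2.
(Structurally: 1 ring(s) + 1 π bond(s) = 2.)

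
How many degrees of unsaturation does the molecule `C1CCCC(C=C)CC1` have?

Molecular formula from the SMILES: C9H16.
DoU = (2C + 2 + N − H − X)/2 = (2·9 + 2 + 0 − 16 − 0)/2 = 4/2 = 2.
(Structurally: 1 ring(s) + 1 π bond(s) = 2.)

2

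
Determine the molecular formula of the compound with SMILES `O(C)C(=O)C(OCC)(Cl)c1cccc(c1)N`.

C11H14ClNO3

Heavy atoms from the SMILES: 11 C, 1 Cl, 1 N, 3 O.
Implicit hydrogens by atom environment:
  4 × C (aromatic): 1 H each → 4
  3 × O: no H
  2 × C: 3 H each → 6
  2 × C: no H
  2 × C (aromatic): no H
  1 × C: 2 H
  1 × Cl: no H
  1 × N: 2 H
  Total hydrogens = 14.
Molecular formula: C11H14ClNO3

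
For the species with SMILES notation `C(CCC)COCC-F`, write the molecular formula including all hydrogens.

Heavy atoms from the SMILES: 7 C, 1 F, 1 O.
Implicit hydrogens by atom environment:
  6 × C: 2 H each → 12
  1 × C: 3 H
  1 × F: no H
  1 × O: no H
  Total hydrogens = 15.
Molecular formula: C7H15FO

C7H15FO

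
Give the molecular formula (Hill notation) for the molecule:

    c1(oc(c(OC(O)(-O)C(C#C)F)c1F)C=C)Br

Heavy atoms from the SMILES: 1 Br, 10 C, 2 F, 4 O.
Implicit hydrogens by atom environment:
  4 × C (aromatic): no H
  3 × C: 1 H each → 3
  2 × C: no H
  2 × F: no H
  2 × O: 1 H each → 2
  1 × Br: no H
  1 × C: 2 H
  1 × O (aromatic): no H
  1 × O: no H
  Total hydrogens = 7.
Molecular formula: C10H7BrF2O4

C10H7BrF2O4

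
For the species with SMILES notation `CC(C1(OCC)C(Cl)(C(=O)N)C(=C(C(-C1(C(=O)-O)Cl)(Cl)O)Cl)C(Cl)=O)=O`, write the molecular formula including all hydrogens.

C13H12Cl5NO7

Heavy atoms from the SMILES: 13 C, 5 Cl, 1 N, 7 O.
Implicit hydrogens by atom environment:
  10 × C: no H
  5 × Cl: no H
  5 × O: no H
  2 × C: 3 H each → 6
  2 × O: 1 H each → 2
  1 × C: 2 H
  1 × N: 2 H
  Total hydrogens = 12.
Molecular formula: C13H12Cl5NO7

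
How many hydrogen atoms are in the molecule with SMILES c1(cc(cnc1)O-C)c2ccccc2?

Hydrogens are implicit in SMILES; fill each atom to its normal valence:
  8 × C (aromatic): 1 H each → 8
  3 × C (aromatic): no H
  1 × C: 3 H
  1 × N (aromatic): no H
  1 × O: no H
  Total hydrogens = 11.

11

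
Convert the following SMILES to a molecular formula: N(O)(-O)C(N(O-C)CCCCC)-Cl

C7H17ClN2O3

Heavy atoms from the SMILES: 7 C, 1 Cl, 2 N, 3 O.
Implicit hydrogens by atom environment:
  4 × C: 2 H each → 8
  2 × C: 3 H each → 6
  2 × N: no H
  2 × O: 1 H each → 2
  1 × C: 1 H
  1 × Cl: no H
  1 × O: no H
  Total hydrogens = 17.
Molecular formula: C7H17ClN2O3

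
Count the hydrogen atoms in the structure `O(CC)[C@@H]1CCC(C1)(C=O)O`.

14

Hydrogens are implicit in SMILES; fill each atom to its normal valence:
  4 × C: 2 H each → 8
  2 × C: 1 H each → 2
  2 × O: no H
  1 × C: 3 H
  1 × C: no H
  1 × O: 1 H
  Total hydrogens = 14.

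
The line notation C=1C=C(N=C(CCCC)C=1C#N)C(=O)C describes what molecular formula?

Heavy atoms from the SMILES: 12 C, 2 N, 1 O.
Implicit hydrogens by atom environment:
  3 × C: 2 H each → 6
  3 × C (aromatic): no H
  2 × C: 3 H each → 6
  2 × C (aromatic): 1 H each → 2
  2 × C: no H
  1 × N (aromatic): no H
  1 × N: no H
  1 × O: no H
  Total hydrogens = 14.
Molecular formula: C12H14N2O

C12H14N2O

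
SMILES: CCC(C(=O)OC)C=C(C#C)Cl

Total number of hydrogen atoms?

Hydrogens are implicit in SMILES; fill each atom to its normal valence:
  3 × C: 1 H each → 3
  3 × C: no H
  2 × C: 3 H each → 6
  2 × O: no H
  1 × C: 2 H
  1 × Cl: no H
  Total hydrogens = 11.

11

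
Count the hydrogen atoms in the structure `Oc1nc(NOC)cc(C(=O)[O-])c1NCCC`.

14

Hydrogens are implicit in SMILES; fill each atom to its normal valence:
  4 × C (aromatic): no H
  2 × C: 3 H each → 6
  2 × C: 2 H each → 4
  2 × N: 1 H each → 2
  2 × O: no H
  1 × C (aromatic): 1 H
  1 × C: no H
  1 × N (aromatic): no H
  1 × O: 1 H
  1 × O (charge -1): no H
  Total hydrogens = 14.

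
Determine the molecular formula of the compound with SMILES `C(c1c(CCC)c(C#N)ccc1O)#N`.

C11H10N2O

Heavy atoms from the SMILES: 11 C, 2 N, 1 O.
Implicit hydrogens by atom environment:
  4 × C (aromatic): no H
  2 × C: 2 H each → 4
  2 × C (aromatic): 1 H each → 2
  2 × C: no H
  2 × N: no H
  1 × C: 3 H
  1 × O: 1 H
  Total hydrogens = 10.
Molecular formula: C11H10N2O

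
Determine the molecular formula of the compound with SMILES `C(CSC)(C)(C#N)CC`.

C7H13NS

Heavy atoms from the SMILES: 7 C, 1 N, 1 S.
Implicit hydrogens by atom environment:
  3 × C: 3 H each → 9
  2 × C: 2 H each → 4
  2 × C: no H
  1 × N: no H
  1 × S: no H
  Total hydrogens = 13.
Molecular formula: C7H13NS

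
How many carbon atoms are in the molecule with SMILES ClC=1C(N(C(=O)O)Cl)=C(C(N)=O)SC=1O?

6

The symbol for carbon appears 6 times in the SMILES. (Cl is a single chlorine, not C + l.)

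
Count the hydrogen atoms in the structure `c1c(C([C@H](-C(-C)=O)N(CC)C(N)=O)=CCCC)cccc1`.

Hydrogens are implicit in SMILES; fill each atom to its normal valence:
  5 × C (aromatic): 1 H each → 5
  3 × C: 3 H each → 9
  3 × C: 2 H each → 6
  3 × C: no H
  2 × C: 1 H each → 2
  2 × O: no H
  1 × C (aromatic): no H
  1 × N: 2 H
  1 × N: no H
  Total hydrogens = 24.

24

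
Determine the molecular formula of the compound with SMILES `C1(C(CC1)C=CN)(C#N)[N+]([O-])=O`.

C7H9N3O2

Heavy atoms from the SMILES: 7 C, 3 N, 2 O.
Implicit hydrogens by atom environment:
  3 × C: 1 H each → 3
  2 × C: 2 H each → 4
  2 × C: no H
  1 × N: 2 H
  1 × N: no H
  1 × N (charge +1): no H
  1 × O: no H
  1 × O (charge -1): no H
  Total hydrogens = 9.
Molecular formula: C7H9N3O2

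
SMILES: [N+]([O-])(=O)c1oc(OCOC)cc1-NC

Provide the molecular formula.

C7H10N2O5

Heavy atoms from the SMILES: 7 C, 2 N, 5 O.
Implicit hydrogens by atom environment:
  3 × C (aromatic): no H
  3 × O: no H
  2 × C: 3 H each → 6
  1 × C: 2 H
  1 × C (aromatic): 1 H
  1 × N: 1 H
  1 × N (charge +1): no H
  1 × O (aromatic): no H
  1 × O (charge -1): no H
  Total hydrogens = 10.
Molecular formula: C7H10N2O5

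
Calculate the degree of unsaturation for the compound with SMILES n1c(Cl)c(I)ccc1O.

Molecular formula from the SMILES: C5H3ClINO.
DoU = (2C + 2 + N − H − X)/2 = (2·5 + 2 + 1 − 3 − 2)/2 = 8/2 = 4.
(Structurally: 1 ring(s) + 3 π bond(s) = 4.)

4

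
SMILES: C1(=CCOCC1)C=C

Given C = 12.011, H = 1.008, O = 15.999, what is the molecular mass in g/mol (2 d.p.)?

110.16

Molecular formula: C7H10O.
M = 7×12.011 + 10×1.008 + 1×15.999 = 110.16 g/mol.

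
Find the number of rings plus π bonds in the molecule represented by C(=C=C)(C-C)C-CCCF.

2

Molecular formula from the SMILES: C9H15F.
DoU = (2C + 2 + N − H − X)/2 = (2·9 + 2 + 0 − 15 − 1)/2 = 4/2 = 2.
(Structurally: 0 ring(s) + 2 π bond(s) = 2.)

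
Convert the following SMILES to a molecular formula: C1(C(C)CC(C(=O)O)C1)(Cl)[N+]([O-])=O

C7H10ClNO4

Heavy atoms from the SMILES: 7 C, 1 Cl, 1 N, 4 O.
Implicit hydrogens by atom environment:
  2 × C: 2 H each → 4
  2 × C: 1 H each → 2
  2 × C: no H
  2 × O: no H
  1 × C: 3 H
  1 × Cl: no H
  1 × N (charge +1): no H
  1 × O: 1 H
  1 × O (charge -1): no H
  Total hydrogens = 10.
Molecular formula: C7H10ClNO4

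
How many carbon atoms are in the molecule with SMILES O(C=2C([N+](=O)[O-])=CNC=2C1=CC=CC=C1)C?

The symbol for carbon appears 11 times in the SMILES.

11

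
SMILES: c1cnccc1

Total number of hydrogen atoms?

5

Hydrogens are implicit in SMILES; fill each atom to its normal valence:
  5 × C (aromatic): 1 H each → 5
  1 × N (aromatic): no H
  Total hydrogens = 5.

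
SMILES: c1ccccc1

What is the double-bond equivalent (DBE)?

4

Molecular formula from the SMILES: C6H6.
DoU = (2C + 2 + N − H − X)/2 = (2·6 + 2 + 0 − 6 − 0)/2 = 8/2 = 4.
(Structurally: 1 ring(s) + 3 π bond(s) = 4.)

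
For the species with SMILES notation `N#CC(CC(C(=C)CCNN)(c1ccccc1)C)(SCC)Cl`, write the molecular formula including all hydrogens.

C17H24ClN3S

Heavy atoms from the SMILES: 17 C, 1 Cl, 3 N, 1 S.
Implicit hydrogens by atom environment:
  5 × C: 2 H each → 10
  5 × C (aromatic): 1 H each → 5
  4 × C: no H
  2 × C: 3 H each → 6
  1 × C (aromatic): no H
  1 × Cl: no H
  1 × N: 2 H
  1 × N: 1 H
  1 × N: no H
  1 × S: no H
  Total hydrogens = 24.
Molecular formula: C17H24ClN3S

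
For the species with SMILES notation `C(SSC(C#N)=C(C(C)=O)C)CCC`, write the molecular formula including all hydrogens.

Heavy atoms from the SMILES: 10 C, 1 N, 1 O, 2 S.
Implicit hydrogens by atom environment:
  4 × C: no H
  3 × C: 3 H each → 9
  3 × C: 2 H each → 6
  2 × S: no H
  1 × N: no H
  1 × O: no H
  Total hydrogens = 15.
Molecular formula: C10H15NOS2

C10H15NOS2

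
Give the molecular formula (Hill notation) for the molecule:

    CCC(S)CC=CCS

C7H14S2

Heavy atoms from the SMILES: 7 C, 2 S.
Implicit hydrogens by atom environment:
  3 × C: 2 H each → 6
  3 × C: 1 H each → 3
  2 × S: 1 H each → 2
  1 × C: 3 H
  Total hydrogens = 14.
Molecular formula: C7H14S2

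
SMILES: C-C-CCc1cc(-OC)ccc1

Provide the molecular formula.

C11H16O

Heavy atoms from the SMILES: 11 C, 1 O.
Implicit hydrogens by atom environment:
  4 × C (aromatic): 1 H each → 4
  3 × C: 2 H each → 6
  2 × C: 3 H each → 6
  2 × C (aromatic): no H
  1 × O: no H
  Total hydrogens = 16.
Molecular formula: C11H16O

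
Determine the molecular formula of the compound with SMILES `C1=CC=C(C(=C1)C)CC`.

Heavy atoms from the SMILES: 9 C.
Implicit hydrogens by atom environment:
  4 × C (aromatic): 1 H each → 4
  2 × C: 3 H each → 6
  2 × C (aromatic): no H
  1 × C: 2 H
  Total hydrogens = 12.
Molecular formula: C9H12

C9H12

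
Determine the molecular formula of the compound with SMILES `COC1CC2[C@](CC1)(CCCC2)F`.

C11H19FO

Heavy atoms from the SMILES: 11 C, 1 F, 1 O.
Implicit hydrogens by atom environment:
  7 × C: 2 H each → 14
  2 × C: 1 H each → 2
  1 × C: 3 H
  1 × C: no H
  1 × F: no H
  1 × O: no H
  Total hydrogens = 19.
Molecular formula: C11H19FO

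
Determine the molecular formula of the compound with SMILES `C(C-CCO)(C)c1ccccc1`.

Heavy atoms from the SMILES: 11 C, 1 O.
Implicit hydrogens by atom environment:
  5 × C (aromatic): 1 H each → 5
  3 × C: 2 H each → 6
  1 × C: 3 H
  1 × C: 1 H
  1 × C (aromatic): no H
  1 × O: 1 H
  Total hydrogens = 16.
Molecular formula: C11H16O

C11H16O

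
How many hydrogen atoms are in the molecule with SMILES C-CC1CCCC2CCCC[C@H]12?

Hydrogens are implicit in SMILES; fill each atom to its normal valence:
  8 × C: 2 H each → 16
  3 × C: 1 H each → 3
  1 × C: 3 H
  Total hydrogens = 22.

22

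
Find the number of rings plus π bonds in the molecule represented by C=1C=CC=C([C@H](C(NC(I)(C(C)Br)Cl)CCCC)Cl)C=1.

Molecular formula from the SMILES: C15H21BrCl2IN.
DoU = (2C + 2 + N − H − X)/2 = (2·15 + 2 + 1 − 21 − 4)/2 = 8/2 = 4.
(Structurally: 1 ring(s) + 3 π bond(s) = 4.)

4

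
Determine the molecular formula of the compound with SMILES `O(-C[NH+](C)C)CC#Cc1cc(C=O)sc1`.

C11H14NO2S+

Heavy atoms from the SMILES: 11 C, 1 N, 2 O, 1 S.
Implicit hydrogens by atom environment:
  2 × C: 3 H each → 6
  2 × C: 2 H each → 4
  2 × C (aromatic): 1 H each → 2
  2 × C (aromatic): no H
  2 × C: no H
  2 × O: no H
  1 × C: 1 H
  1 × N (charge +1): 1 H
  1 × S (aromatic): no H
  Total hydrogens = 14.
Net charge +1.
Molecular formula: C11H14NO2S+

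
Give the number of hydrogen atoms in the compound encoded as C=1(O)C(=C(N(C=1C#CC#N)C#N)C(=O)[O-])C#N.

Hydrogens are implicit in SMILES; fill each atom to its normal valence:
  6 × C: no H
  4 × C (aromatic): no H
  3 × N: no H
  1 × N (aromatic): no H
  1 × O: 1 H
  1 × O: no H
  1 × O (charge -1): no H
  Total hydrogens = 1.

1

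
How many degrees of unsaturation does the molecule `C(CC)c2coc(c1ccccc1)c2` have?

Molecular formula from the SMILES: C13H14O.
DoU = (2C + 2 + N − H − X)/2 = (2·13 + 2 + 0 − 14 − 0)/2 = 14/2 = 7.
(Structurally: 2 ring(s) + 5 π bond(s) = 7.)

7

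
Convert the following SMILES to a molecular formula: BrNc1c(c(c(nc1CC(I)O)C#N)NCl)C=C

Heavy atoms from the SMILES: 1 Br, 10 C, 1 Cl, 1 I, 4 N, 1 O.
Implicit hydrogens by atom environment:
  5 × C (aromatic): no H
  2 × C: 2 H each → 4
  2 × C: 1 H each → 2
  2 × N: 1 H each → 2
  1 × Br: no H
  1 × C: no H
  1 × Cl: no H
  1 × I: no H
  1 × N (aromatic): no H
  1 × N: no H
  1 × O: 1 H
  Total hydrogens = 9.
Molecular formula: C10H9BrClIN4O

C10H9BrClIN4O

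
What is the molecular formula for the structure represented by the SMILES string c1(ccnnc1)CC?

C6H8N2

Heavy atoms from the SMILES: 6 C, 2 N.
Implicit hydrogens by atom environment:
  3 × C (aromatic): 1 H each → 3
  2 × N (aromatic): no H
  1 × C: 3 H
  1 × C: 2 H
  1 × C (aromatic): no H
  Total hydrogens = 8.
Molecular formula: C6H8N2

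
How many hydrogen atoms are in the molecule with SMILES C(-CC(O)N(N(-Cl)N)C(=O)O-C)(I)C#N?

Hydrogens are implicit in SMILES; fill each atom to its normal valence:
  3 × N: no H
  2 × C: 1 H each → 2
  2 × C: no H
  2 × O: no H
  1 × C: 3 H
  1 × C: 2 H
  1 × Cl: no H
  1 × I: no H
  1 × N: 2 H
  1 × O: 1 H
  Total hydrogens = 10.

10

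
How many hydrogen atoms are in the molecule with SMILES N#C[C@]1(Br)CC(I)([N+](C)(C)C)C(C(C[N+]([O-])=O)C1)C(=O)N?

19

Hydrogens are implicit in SMILES; fill each atom to its normal valence:
  4 × C: no H
  3 × C: 3 H each → 9
  3 × C: 2 H each → 6
  2 × C: 1 H each → 2
  2 × N (charge +1): no H
  2 × O: no H
  1 × Br: no H
  1 × I: no H
  1 × N: 2 H
  1 × N: no H
  1 × O (charge -1): no H
  Total hydrogens = 19.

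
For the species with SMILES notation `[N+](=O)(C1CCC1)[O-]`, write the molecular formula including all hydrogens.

Heavy atoms from the SMILES: 4 C, 1 N, 2 O.
Implicit hydrogens by atom environment:
  3 × C: 2 H each → 6
  1 × C: 1 H
  1 × N (charge +1): no H
  1 × O: no H
  1 × O (charge -1): no H
  Total hydrogens = 7.
Molecular formula: C4H7NO2

C4H7NO2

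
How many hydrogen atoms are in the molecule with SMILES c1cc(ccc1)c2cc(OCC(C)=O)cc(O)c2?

14

Hydrogens are implicit in SMILES; fill each atom to its normal valence:
  8 × C (aromatic): 1 H each → 8
  4 × C (aromatic): no H
  2 × O: no H
  1 × C: 3 H
  1 × C: 2 H
  1 × C: no H
  1 × O: 1 H
  Total hydrogens = 14.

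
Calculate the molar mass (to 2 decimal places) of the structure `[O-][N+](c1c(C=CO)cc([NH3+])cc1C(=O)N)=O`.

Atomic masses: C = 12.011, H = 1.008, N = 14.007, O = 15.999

Molecular formula: C9H10N3O4+.
M = 9×12.011 + 10×1.008 + 3×14.007 + 4×15.999 = 224.20 g/mol.

224.20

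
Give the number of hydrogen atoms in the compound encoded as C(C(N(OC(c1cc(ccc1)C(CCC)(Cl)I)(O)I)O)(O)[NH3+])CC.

Hydrogens are implicit in SMILES; fill each atom to its normal valence:
  4 × C: 2 H each → 8
  4 × C (aromatic): 1 H each → 4
  3 × C: no H
  3 × O: 1 H each → 3
  2 × C: 3 H each → 6
  2 × C (aromatic): no H
  2 × I: no H
  1 × Cl: no H
  1 × N (charge +1): 3 H
  1 × N: no H
  1 × O: no H
  Total hydrogens = 24.

24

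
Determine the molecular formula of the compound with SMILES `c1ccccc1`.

Heavy atoms from the SMILES: 6 C.
Implicit hydrogens by atom environment:
  6 × C (aromatic): 1 H each → 6
  Total hydrogens = 6.
Molecular formula: C6H6

C6H6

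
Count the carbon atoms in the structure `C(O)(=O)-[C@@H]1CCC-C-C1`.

7

The symbol for carbon appears 7 times in the SMILES.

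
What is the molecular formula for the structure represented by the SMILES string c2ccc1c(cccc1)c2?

Heavy atoms from the SMILES: 10 C.
Implicit hydrogens by atom environment:
  8 × C (aromatic): 1 H each → 8
  2 × C (aromatic): no H
  Total hydrogens = 8.
Molecular formula: C10H8

C10H8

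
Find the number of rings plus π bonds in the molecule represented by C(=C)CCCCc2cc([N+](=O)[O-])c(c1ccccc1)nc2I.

10

Molecular formula from the SMILES: C17H17IN2O2.
DoU = (2C + 2 + N − H − X)/2 = (2·17 + 2 + 2 − 17 − 1)/2 = 20/2 = 10.
(Structurally: 2 ring(s) + 8 π bond(s) = 10.)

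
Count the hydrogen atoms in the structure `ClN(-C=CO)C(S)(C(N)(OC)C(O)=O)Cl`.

10

Hydrogens are implicit in SMILES; fill each atom to its normal valence:
  3 × C: no H
  2 × C: 1 H each → 2
  2 × Cl: no H
  2 × O: 1 H each → 2
  2 × O: no H
  1 × C: 3 H
  1 × N: 2 H
  1 × N: no H
  1 × S: 1 H
  Total hydrogens = 10.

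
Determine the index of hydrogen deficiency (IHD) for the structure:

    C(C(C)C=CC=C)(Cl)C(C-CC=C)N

3

Molecular formula from the SMILES: C12H20ClN.
DoU = (2C + 2 + N − H − X)/2 = (2·12 + 2 + 1 − 20 − 1)/2 = 6/2 = 3.
(Structurally: 0 ring(s) + 3 π bond(s) = 3.)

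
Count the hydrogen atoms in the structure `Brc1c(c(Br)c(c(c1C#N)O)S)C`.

5

Hydrogens are implicit in SMILES; fill each atom to its normal valence:
  6 × C (aromatic): no H
  2 × Br: no H
  1 × C: 3 H
  1 × C: no H
  1 × N: no H
  1 × O: 1 H
  1 × S: 1 H
  Total hydrogens = 5.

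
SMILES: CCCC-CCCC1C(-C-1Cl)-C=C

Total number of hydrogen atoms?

21

Hydrogens are implicit in SMILES; fill each atom to its normal valence:
  7 × C: 2 H each → 14
  4 × C: 1 H each → 4
  1 × C: 3 H
  1 × Cl: no H
  Total hydrogens = 21.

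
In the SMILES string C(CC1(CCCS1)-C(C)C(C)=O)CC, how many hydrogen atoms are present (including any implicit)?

Hydrogens are implicit in SMILES; fill each atom to its normal valence:
  6 × C: 2 H each → 12
  3 × C: 3 H each → 9
  2 × C: no H
  1 × C: 1 H
  1 × O: no H
  1 × S: no H
  Total hydrogens = 22.

22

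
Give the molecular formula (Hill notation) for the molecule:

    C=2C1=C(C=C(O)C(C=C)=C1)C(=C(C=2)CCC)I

Heavy atoms from the SMILES: 15 C, 1 I, 1 O.
Implicit hydrogens by atom environment:
  6 × C (aromatic): no H
  4 × C (aromatic): 1 H each → 4
  3 × C: 2 H each → 6
  1 × C: 3 H
  1 × C: 1 H
  1 × I: no H
  1 × O: 1 H
  Total hydrogens = 15.
Molecular formula: C15H15IO

C15H15IO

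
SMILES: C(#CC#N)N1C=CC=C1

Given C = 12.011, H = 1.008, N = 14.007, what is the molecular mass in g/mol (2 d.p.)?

116.12

Molecular formula: C7H4N2.
M = 7×12.011 + 4×1.008 + 2×14.007 = 116.12 g/mol.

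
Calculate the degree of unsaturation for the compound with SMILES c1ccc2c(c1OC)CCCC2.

Molecular formula from the SMILES: C11H14O.
DoU = (2C + 2 + N − H − X)/2 = (2·11 + 2 + 0 − 14 − 0)/2 = 10/2 = 5.
(Structurally: 2 ring(s) + 3 π bond(s) = 5.)

5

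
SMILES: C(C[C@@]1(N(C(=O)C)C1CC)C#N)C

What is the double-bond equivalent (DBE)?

Molecular formula from the SMILES: C10H16N2O.
DoU = (2C + 2 + N − H − X)/2 = (2·10 + 2 + 2 − 16 − 0)/2 = 8/2 = 4.
(Structurally: 1 ring(s) + 3 π bond(s) = 4.)

4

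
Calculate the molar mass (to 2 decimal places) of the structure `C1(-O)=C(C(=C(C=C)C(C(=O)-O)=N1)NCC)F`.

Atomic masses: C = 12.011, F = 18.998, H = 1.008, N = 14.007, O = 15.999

Molecular formula: C10H11FN2O3.
M = 10×12.011 + 1×18.998 + 11×1.008 + 2×14.007 + 3×15.999 = 226.21 g/mol.

226.21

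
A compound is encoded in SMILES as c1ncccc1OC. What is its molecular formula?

C6H7NO

Heavy atoms from the SMILES: 6 C, 1 N, 1 O.
Implicit hydrogens by atom environment:
  4 × C (aromatic): 1 H each → 4
  1 × C: 3 H
  1 × C (aromatic): no H
  1 × N (aromatic): no H
  1 × O: no H
  Total hydrogens = 7.
Molecular formula: C6H7NO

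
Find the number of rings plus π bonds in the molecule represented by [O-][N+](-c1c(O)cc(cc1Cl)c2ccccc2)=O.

Molecular formula from the SMILES: C12H8ClNO3.
DoU = (2C + 2 + N − H − X)/2 = (2·12 + 2 + 1 − 8 − 1)/2 = 18/2 = 9.
(Structurally: 2 ring(s) + 7 π bond(s) = 9.)

9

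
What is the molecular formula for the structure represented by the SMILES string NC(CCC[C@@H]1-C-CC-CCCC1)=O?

C12H23NO

Heavy atoms from the SMILES: 12 C, 1 N, 1 O.
Implicit hydrogens by atom environment:
  10 × C: 2 H each → 20
  1 × C: 1 H
  1 × C: no H
  1 × N: 2 H
  1 × O: no H
  Total hydrogens = 23.
Molecular formula: C12H23NO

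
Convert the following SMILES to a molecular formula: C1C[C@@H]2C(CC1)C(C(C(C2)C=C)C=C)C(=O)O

C15H22O2

Heavy atoms from the SMILES: 15 C, 2 O.
Implicit hydrogens by atom environment:
  7 × C: 2 H each → 14
  7 × C: 1 H each → 7
  1 × C: no H
  1 × O: 1 H
  1 × O: no H
  Total hydrogens = 22.
Molecular formula: C15H22O2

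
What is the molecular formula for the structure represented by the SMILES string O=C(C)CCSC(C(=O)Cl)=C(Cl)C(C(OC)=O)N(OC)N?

Heavy atoms from the SMILES: 11 C, 2 Cl, 2 N, 5 O, 1 S.
Implicit hydrogens by atom environment:
  5 × C: no H
  5 × O: no H
  3 × C: 3 H each → 9
  2 × C: 2 H each → 4
  2 × Cl: no H
  1 × C: 1 H
  1 × N: 2 H
  1 × N: no H
  1 × S: no H
  Total hydrogens = 16.
Molecular formula: C11H16Cl2N2O5S

C11H16Cl2N2O5S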